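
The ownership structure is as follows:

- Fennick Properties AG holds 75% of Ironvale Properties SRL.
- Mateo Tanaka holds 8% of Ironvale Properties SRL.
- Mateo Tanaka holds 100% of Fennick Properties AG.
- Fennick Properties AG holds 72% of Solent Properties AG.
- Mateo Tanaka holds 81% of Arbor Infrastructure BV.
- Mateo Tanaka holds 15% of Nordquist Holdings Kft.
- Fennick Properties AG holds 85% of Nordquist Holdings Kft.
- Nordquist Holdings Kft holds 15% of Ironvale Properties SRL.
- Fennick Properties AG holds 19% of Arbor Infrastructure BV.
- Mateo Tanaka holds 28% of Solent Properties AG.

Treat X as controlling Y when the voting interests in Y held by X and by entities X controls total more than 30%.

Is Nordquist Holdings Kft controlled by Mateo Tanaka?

Yes

Mateo holds 100% of Fennick, so Mateo controls Fennick.
Mateo and Fennick together hold 15% + 85% = 100% of Nordquist, so Mateo controls Nordquist.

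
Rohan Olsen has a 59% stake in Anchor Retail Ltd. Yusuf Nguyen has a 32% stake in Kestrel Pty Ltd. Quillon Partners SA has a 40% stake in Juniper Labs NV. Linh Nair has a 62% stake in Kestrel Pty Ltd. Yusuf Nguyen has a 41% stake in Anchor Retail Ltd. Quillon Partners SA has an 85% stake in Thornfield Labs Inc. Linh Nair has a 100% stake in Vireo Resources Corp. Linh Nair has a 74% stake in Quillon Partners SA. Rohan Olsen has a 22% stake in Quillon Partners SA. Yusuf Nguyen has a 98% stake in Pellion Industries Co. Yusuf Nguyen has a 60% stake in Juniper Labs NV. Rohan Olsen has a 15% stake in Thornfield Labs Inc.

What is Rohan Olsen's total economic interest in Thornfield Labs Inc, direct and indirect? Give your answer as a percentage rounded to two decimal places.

33.70%

Rohan reaches Thornfield along 2 paths.
Direct stake: 15% = 15%.
Via Quillon: 22% × 85% = 18.7%.
Total: 15% + 18.7% = 33.7%.
Rounded: 33.70%.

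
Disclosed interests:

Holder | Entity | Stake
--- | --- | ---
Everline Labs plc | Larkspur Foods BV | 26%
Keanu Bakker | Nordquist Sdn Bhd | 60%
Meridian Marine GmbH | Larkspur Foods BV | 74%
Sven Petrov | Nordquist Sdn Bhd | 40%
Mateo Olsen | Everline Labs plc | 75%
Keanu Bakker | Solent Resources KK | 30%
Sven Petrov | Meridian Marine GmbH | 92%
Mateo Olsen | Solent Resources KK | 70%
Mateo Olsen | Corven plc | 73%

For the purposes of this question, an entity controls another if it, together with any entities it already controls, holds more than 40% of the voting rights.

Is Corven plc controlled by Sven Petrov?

Sven holds 92% of Meridian, so Sven controls Meridian.
Meridian holds 74% of Larkspur, so Sven controls Larkspur.
Neither Sven nor any entity Sven controls holds any voting interest in Corven.
So Sven does not control Corven.

No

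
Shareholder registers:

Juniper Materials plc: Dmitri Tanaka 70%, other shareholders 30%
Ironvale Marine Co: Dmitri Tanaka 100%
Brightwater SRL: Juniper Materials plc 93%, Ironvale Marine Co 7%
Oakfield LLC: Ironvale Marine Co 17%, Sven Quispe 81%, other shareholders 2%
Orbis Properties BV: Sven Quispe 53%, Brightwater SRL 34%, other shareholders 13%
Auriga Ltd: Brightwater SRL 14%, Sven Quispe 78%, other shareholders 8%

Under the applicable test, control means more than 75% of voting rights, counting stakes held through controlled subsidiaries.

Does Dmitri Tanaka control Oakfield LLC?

Dmitri holds 100% of Ironvale, so Dmitri controls Ironvale.
In Oakfield, Dmitri's side holds only 17%, not > 75%.
So Dmitri does not control Oakfield.

No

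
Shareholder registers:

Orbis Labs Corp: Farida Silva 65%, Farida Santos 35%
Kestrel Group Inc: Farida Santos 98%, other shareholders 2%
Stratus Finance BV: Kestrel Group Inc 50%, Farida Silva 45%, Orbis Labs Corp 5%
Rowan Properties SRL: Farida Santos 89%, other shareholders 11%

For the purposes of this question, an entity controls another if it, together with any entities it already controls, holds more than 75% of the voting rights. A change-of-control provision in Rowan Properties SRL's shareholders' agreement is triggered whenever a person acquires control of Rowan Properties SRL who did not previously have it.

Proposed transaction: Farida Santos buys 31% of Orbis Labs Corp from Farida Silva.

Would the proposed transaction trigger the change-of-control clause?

The purchase adds only to Farida Santos's holdings (Farida Silva's stake shrinks), so Farida Santos is the only person who could newly come to control Rowan.
Farida Santos holds 89% of Rowan, so Farida Santos controls Rowan.
So Farida Santos already controls Rowan before the transaction.
After the purchase, Farida Santos's direct stake in Orbis rises to 35% + 31% = 66%, and Farida Silva's stake falls to 34%.
Farida Santos controlled Rowan already, so this is not a new person acquiring control; every other person's position is unchanged or reduced.
No new person acquires control, so the clause is not triggered.

No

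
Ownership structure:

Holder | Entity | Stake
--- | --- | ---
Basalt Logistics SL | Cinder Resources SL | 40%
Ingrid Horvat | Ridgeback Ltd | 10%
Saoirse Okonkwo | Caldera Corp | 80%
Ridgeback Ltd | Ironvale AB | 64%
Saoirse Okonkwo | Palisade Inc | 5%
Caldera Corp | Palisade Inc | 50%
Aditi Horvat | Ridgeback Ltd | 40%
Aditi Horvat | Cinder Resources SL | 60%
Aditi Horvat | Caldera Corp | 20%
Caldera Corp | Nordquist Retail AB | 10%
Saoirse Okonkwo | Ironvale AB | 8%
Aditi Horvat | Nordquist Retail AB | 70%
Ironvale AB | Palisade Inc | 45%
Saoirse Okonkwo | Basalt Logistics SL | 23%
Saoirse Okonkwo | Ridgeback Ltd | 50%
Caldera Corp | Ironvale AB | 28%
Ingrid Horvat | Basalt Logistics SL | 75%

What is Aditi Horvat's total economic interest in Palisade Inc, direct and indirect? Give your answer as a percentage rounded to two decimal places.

Aditi reaches Palisade along 3 paths.
Via Caldera: 20% × 50% = 10%.
Via Caldera → Ironvale: 20% × 28% × 45% = 2.52%.
Via Ridgeback → Ironvale: 40% × 64% × 45% = 11.52%.
Total: 10% + 2.52% + 11.52% = 24.04%.

24.04%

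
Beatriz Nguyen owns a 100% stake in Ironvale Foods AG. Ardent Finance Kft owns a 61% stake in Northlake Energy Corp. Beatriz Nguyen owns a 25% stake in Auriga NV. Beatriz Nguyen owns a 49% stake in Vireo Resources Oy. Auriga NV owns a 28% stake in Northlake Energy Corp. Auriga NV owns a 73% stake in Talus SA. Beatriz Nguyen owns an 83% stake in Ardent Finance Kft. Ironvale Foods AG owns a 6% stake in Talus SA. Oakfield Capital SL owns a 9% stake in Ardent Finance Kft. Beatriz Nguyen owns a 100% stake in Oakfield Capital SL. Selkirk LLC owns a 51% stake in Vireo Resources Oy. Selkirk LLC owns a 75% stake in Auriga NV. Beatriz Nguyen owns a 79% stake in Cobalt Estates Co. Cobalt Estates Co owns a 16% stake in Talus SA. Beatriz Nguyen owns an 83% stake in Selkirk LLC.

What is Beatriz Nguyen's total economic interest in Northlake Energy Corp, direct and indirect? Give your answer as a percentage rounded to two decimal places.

80.55%

Beatriz reaches Northlake along 4 paths.
Via Selkirk → Auriga: 83% × 75% × 28% = 17.43%.
Via Auriga: 25% × 28% = 7%.
Via Oakfield → Ardent: 100% × 9% × 61% = 5.49%.
Via Ardent: 83% × 61% = 50.63%.
Total: 17.43% + 7% + 5.49% + 50.63% = 80.55%.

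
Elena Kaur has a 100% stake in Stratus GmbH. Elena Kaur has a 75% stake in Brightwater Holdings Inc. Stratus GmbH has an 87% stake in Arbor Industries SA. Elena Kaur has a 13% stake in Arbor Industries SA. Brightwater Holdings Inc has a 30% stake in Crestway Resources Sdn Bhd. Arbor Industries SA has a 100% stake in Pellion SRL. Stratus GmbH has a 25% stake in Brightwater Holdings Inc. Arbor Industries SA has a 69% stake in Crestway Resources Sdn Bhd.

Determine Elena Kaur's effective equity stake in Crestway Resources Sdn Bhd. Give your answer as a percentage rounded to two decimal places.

Elena reaches Crestway along 4 paths.
Via Stratus → Arbor: 100% × 87% × 69% = 60.03%.
Via Arbor: 13% × 69% = 8.97%.
Via Stratus → Brightwater: 100% × 25% × 30% = 7.5%.
Via Brightwater: 75% × 30% = 22.5%.
Total: 60.03% + 8.97% + 7.5% + 22.5% = 99%.
Rounded: 99.00%.

99.00%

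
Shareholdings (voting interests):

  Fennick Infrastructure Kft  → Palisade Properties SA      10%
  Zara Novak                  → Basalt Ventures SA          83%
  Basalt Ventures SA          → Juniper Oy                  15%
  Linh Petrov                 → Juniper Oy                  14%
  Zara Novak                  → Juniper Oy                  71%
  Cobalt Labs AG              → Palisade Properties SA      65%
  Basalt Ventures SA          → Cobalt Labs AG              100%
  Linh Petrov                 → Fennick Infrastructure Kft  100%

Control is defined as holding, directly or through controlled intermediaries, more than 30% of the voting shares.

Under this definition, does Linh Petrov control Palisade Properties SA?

No

Linh holds 100% of Fennick, so Linh controls Fennick.
In Palisade, Linh's side holds only 10%, not > 30%.
So Linh does not control Palisade.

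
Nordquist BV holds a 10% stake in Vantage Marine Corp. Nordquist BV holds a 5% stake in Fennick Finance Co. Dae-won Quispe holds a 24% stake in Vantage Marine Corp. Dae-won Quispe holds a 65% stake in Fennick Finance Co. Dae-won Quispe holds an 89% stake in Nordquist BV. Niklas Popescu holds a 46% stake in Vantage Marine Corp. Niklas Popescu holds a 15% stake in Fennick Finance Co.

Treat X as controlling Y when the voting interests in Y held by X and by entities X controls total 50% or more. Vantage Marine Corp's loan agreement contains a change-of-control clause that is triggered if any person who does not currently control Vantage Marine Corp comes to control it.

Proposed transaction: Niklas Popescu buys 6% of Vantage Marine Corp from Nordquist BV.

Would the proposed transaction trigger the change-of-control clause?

The purchase adds only to Niklas's holdings (Nordquist's stake shrinks), so Niklas is the only person who could newly come to control Vantage.
Niklas's largest direct stake is 46% in Vantage, which does not meet the threshold, so Niklas controls no company.
In Vantage, Niklas's side holds only 46%, not ≥ 50%.
So before the transaction, Niklas does not control Vantage.
After the purchase, Niklas's direct stake in Vantage rises to 46% + 6% = 52%, and Nordquist's stake falls to 4%.
Niklas holds 52% of Vantage, so Niklas controls Vantage.
Niklas did not control Vantage before and does after, so the clause is triggered.

Yes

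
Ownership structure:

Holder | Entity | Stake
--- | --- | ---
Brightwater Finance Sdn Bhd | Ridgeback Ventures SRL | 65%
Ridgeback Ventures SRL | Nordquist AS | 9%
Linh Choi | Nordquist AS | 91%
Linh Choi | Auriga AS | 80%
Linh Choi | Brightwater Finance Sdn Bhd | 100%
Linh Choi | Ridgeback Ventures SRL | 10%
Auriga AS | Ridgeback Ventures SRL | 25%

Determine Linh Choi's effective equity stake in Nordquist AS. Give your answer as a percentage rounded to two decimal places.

99.55%

Linh reaches Nordquist along 4 paths.
Via Ridgeback: 10% × 9% = 0.9%.
Via Auriga → Ridgeback: 80% × 25% × 9% = 1.8%.
Via Brightwater → Ridgeback: 100% × 65% × 9% = 5.85%.
Direct stake: 91% = 91%.
Total: 0.9% + 1.8% + 5.85% + 91% = 99.55%.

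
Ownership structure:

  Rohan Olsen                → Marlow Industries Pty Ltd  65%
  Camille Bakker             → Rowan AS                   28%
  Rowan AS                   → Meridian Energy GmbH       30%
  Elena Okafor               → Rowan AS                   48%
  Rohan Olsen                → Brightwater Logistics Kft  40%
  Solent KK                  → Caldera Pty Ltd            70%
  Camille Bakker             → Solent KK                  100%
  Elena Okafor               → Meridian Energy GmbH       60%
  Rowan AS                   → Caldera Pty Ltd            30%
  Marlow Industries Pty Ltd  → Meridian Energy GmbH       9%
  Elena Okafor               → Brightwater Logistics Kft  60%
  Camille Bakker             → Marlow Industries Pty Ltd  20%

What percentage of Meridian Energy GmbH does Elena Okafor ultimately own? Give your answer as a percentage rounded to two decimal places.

Elena reaches Meridian along 2 paths.
Direct stake: 60% = 60%.
Via Rowan: 48% × 30% = 14.4%.
Total: 60% + 14.4% = 74.4%.
Rounded: 74.40%.

74.40%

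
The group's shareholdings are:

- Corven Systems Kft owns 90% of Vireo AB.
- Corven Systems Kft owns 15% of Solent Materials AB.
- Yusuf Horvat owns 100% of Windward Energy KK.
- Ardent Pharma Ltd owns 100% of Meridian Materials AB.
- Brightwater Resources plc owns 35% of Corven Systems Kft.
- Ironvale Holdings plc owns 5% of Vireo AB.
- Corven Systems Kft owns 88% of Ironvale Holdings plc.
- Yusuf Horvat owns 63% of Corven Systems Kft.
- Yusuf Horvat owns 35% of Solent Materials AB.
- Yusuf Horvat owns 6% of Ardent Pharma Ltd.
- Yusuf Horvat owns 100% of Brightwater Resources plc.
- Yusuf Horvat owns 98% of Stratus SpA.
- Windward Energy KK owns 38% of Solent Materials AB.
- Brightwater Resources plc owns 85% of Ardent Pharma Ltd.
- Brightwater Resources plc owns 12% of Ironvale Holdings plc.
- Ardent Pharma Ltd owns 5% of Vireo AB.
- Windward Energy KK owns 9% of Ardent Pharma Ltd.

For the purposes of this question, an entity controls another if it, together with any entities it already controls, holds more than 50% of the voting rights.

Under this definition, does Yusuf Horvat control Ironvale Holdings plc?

Yusuf holds 100% of Brightwater, so Yusuf controls Brightwater.
Brightwater and Yusuf together hold 35% + 63% = 98% of Corven, so Yusuf controls Corven.
Corven and Brightwater together hold 88% + 12% = 100% of Ironvale, so Yusuf controls Ironvale.

Yes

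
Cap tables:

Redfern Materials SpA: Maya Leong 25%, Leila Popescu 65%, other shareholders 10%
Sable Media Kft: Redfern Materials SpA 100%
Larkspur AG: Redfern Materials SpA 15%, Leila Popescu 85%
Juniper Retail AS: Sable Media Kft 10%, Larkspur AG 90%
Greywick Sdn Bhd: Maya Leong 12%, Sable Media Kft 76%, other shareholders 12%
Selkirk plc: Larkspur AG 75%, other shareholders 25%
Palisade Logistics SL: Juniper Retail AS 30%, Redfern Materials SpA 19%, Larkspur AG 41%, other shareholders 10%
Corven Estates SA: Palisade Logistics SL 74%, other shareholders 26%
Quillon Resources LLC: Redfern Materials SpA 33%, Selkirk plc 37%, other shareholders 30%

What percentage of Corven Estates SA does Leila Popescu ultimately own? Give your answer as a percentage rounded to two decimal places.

Leila reaches Corven along 6 paths.
Via Redfern → Sable → Juniper → Palisade: 65% × 100% × 10% × 30% × 74% = 1.443%.
Via Redfern → Larkspur → Juniper → Palisade: 65% × 15% × 90% × 30% × 74% = 1.94805%.
Via Larkspur → Juniper → Palisade: 85% × 90% × 30% × 74% = 16.983%.
Via Redfern → Palisade: 65% × 19% × 74% = 9.139%.
Via Redfern → Larkspur → Palisade: 65% × 15% × 41% × 74% = 2.95815%.
Via Larkspur → Palisade: 85% × 41% × 74% = 25.789%.
Total: 1.443% + 1.94805% + 16.983% + 9.139% + 2.95815% + 25.789% = 58.2602%.
Rounded: 58.26%.

58.26%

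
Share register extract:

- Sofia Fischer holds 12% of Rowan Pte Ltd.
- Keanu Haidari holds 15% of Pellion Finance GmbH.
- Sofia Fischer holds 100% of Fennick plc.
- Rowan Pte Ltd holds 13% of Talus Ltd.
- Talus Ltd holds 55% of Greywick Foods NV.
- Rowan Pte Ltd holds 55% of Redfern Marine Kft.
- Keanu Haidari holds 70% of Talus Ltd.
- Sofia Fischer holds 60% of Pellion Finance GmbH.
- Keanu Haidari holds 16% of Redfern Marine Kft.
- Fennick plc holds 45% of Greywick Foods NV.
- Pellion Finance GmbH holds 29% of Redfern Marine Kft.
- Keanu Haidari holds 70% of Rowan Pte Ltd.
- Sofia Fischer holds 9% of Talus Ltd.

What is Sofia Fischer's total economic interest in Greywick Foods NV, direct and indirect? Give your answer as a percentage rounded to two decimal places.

Sofia reaches Greywick along 3 paths.
Via Talus: 9% × 55% = 4.95%.
Via Rowan → Talus: 12% × 13% × 55% = 0.858%.
Via Fennick: 100% × 45% = 45%.
Total: 4.95% + 0.858% + 45% = 50.808%.
Rounded: 50.81%.

50.81%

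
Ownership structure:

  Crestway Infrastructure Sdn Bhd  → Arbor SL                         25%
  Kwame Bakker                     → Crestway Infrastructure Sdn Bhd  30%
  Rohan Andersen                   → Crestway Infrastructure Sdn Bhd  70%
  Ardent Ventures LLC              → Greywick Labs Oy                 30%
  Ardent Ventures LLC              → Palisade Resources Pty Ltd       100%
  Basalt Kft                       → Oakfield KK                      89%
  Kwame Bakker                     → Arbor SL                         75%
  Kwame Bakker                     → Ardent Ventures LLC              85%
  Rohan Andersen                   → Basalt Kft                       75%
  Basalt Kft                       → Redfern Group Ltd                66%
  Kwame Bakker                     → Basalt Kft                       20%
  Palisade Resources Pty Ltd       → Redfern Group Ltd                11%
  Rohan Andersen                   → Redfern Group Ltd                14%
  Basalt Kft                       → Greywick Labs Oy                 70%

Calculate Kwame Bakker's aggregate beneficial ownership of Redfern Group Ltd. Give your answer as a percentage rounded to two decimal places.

Kwame reaches Redfern along 2 paths.
Via Basalt: 20% × 66% = 13.2%.
Via Ardent → Palisade: 85% × 100% × 11% = 9.35%.
Total: 13.2% + 9.35% = 22.55%.

22.55%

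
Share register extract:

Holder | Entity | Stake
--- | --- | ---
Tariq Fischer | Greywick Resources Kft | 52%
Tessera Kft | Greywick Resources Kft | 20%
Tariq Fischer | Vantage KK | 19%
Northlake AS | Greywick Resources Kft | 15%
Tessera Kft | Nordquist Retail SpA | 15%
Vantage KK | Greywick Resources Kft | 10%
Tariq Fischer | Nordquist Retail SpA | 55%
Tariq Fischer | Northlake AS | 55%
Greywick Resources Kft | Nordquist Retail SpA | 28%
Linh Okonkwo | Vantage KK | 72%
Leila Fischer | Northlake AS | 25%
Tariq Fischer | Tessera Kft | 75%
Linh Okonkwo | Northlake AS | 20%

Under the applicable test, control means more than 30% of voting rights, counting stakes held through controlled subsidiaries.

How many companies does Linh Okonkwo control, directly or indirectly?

1

Linh holds 72% of Vantage, so Linh controls Vantage.
No other company's threshold is met.
Linh controls 1 company.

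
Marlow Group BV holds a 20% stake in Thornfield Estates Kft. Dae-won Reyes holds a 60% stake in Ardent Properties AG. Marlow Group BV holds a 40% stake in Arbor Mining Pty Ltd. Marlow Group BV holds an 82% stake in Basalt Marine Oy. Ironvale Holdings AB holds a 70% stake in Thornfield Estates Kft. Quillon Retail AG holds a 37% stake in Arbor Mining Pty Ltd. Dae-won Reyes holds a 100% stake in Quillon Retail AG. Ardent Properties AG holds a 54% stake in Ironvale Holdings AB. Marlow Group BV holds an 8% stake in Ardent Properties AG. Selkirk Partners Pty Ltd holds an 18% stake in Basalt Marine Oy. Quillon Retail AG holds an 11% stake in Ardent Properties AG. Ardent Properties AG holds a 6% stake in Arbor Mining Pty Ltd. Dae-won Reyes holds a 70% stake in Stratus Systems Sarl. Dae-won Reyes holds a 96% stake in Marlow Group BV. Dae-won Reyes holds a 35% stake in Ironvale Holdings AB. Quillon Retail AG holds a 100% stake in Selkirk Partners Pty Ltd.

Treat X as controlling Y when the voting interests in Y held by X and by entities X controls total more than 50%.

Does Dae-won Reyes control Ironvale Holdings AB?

Dae-won holds 96% of Marlow, so Dae-won controls Marlow.
Dae-won holds 100% of Quillon, so Dae-won controls Quillon.
Marlow and Quillon and Dae-won together hold 8% + 11% + 60% = 79% of Ardent, so Dae-won controls Ardent.
Dae-won and Ardent together hold 35% + 54% = 89% of Ironvale, so Dae-won controls Ironvale.

Yes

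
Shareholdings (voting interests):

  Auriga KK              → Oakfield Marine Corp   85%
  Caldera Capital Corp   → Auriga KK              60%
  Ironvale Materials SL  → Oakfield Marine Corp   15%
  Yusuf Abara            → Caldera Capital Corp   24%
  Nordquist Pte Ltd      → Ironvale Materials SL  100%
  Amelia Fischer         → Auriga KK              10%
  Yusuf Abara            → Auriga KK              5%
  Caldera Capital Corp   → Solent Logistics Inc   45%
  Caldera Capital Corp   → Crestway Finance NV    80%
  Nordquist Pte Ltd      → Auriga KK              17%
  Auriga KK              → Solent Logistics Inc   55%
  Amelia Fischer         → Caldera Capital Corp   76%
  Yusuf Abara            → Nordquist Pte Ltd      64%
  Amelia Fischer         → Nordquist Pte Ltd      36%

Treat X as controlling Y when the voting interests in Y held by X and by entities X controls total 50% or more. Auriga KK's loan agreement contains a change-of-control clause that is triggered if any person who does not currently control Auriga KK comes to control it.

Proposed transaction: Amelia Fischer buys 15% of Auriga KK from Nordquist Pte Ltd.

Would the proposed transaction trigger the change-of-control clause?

No

The purchase adds only to Amelia's holdings (Nordquist's stake shrinks), so Amelia is the only person who could newly come to control Auriga.
Amelia holds 76% of Caldera, so Amelia controls Caldera.
Amelia and Caldera together hold 10% + 60% = 70% of Auriga, so Amelia controls Auriga.
So Amelia already controls Auriga before the transaction.
After the purchase, Amelia's direct stake in Auriga rises to 10% + 15% = 25%, and Nordquist's stake falls to 2%.
Amelia controlled Auriga already, so this is not a new person acquiring control; every other person's position is unchanged or reduced.
No new person acquires control, so the clause is not triggered.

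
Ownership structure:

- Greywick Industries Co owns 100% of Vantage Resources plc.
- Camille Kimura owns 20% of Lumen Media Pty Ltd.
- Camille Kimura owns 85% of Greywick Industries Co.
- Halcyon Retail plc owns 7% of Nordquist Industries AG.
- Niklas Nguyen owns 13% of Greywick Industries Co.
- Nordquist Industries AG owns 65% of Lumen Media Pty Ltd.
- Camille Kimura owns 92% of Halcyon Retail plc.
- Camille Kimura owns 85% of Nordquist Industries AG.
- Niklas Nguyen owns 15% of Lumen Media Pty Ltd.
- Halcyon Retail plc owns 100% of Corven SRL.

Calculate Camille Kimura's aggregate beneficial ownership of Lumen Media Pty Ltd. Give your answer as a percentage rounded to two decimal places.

79.44%

Camille reaches Lumen along 3 paths.
Via Nordquist: 85% × 65% = 55.25%.
Via Halcyon → Nordquist: 92% × 7% × 65% = 4.186%.
Direct stake: 20% = 20%.
Total: 55.25% + 4.186% + 20% = 79.436%.
Rounded: 79.44%.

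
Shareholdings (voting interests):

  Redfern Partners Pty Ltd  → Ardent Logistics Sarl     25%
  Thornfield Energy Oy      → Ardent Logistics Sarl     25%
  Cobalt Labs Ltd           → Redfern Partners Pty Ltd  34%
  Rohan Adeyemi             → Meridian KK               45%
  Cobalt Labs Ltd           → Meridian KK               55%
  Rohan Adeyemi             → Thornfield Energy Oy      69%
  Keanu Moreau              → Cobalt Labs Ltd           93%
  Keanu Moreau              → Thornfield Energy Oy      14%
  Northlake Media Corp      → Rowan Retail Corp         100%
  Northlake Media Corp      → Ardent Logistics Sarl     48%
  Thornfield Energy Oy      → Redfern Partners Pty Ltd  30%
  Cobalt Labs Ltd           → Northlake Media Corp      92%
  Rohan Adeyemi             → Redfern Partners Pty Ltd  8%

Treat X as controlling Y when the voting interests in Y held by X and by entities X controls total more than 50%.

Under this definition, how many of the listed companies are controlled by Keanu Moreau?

Keanu holds 93% of Cobalt, so Keanu controls Cobalt.
Cobalt holds 92% of Northlake, so Keanu controls Northlake.
Cobalt holds 55% of Meridian, so Keanu controls Meridian.
Northlake holds 100% of Rowan, so Keanu controls Rowan.
No other company's threshold is met.
Keanu controls 4 companies.

4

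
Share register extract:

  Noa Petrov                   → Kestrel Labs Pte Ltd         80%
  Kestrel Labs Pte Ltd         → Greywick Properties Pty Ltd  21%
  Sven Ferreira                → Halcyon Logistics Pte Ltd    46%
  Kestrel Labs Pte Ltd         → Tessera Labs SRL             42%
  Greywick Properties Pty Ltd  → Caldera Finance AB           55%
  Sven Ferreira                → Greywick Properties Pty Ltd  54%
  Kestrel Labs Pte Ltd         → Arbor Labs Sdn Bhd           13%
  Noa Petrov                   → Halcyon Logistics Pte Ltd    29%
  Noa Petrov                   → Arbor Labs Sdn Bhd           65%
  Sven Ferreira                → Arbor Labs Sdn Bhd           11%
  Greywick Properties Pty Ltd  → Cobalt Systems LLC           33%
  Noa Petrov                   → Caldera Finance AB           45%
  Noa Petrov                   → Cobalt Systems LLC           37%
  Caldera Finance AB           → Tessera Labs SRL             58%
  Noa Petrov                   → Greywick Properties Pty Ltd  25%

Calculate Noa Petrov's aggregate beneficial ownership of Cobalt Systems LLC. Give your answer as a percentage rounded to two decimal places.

Noa reaches Cobalt along 3 paths.
Direct stake: 37% = 37%.
Via Greywick: 25% × 33% = 8.25%.
Via Kestrel → Greywick: 80% × 21% × 33% = 5.544%.
Total: 37% + 8.25% + 5.544% = 50.794%.
Rounded: 50.79%.

50.79%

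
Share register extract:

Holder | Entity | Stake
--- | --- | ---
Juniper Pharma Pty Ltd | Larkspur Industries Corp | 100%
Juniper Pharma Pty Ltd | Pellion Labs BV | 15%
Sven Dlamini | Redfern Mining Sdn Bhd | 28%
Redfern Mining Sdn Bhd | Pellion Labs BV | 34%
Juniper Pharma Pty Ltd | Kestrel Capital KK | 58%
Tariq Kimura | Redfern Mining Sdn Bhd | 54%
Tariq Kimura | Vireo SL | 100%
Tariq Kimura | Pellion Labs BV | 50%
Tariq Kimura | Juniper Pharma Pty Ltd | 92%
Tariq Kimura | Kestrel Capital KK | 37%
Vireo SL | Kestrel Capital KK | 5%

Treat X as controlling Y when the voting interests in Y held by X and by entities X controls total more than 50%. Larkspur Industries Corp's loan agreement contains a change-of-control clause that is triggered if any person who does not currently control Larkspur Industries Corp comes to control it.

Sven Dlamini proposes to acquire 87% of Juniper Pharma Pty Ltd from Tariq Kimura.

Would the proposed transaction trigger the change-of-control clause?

The purchase adds only to Sven's holdings (Tariq's stake shrinks), so Sven is the only person who could newly come to control Larkspur.
Sven's largest direct stake is 28% in Redfern, which does not meet the threshold, so Sven controls no company.
Neither Sven nor any entity Sven controls holds any voting interest in Larkspur.
So before the transaction, Sven does not control Larkspur.
After the purchase, Sven holds 87% of Juniper directly, and Tariq's stake falls to 5%.
Sven holds 87% of Juniper, so Sven controls Juniper.
Juniper holds 100% of Larkspur, so Sven controls Larkspur.
Sven did not control Larkspur before and does after, so the clause is triggered.

Yes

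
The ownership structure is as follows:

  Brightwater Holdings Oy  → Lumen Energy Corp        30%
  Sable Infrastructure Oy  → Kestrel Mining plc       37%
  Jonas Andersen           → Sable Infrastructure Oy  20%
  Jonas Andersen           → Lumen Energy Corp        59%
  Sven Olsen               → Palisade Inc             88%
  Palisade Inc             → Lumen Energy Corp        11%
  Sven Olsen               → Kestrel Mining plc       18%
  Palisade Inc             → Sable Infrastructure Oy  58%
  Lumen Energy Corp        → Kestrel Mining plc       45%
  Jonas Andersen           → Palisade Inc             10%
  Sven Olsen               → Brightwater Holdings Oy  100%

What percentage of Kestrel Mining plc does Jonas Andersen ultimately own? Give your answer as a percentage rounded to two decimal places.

Jonas reaches Kestrel along 4 paths.
Via Lumen: 59% × 45% = 26.55%.
Via Palisade → Lumen: 10% × 11% × 45% = 0.495%.
Via Palisade → Sable: 10% × 58% × 37% = 2.146%.
Via Sable: 20% × 37% = 7.4%.
Total: 26.55% + 0.495% + 2.146% + 7.4% = 36.591%.
Rounded: 36.59%.

36.59%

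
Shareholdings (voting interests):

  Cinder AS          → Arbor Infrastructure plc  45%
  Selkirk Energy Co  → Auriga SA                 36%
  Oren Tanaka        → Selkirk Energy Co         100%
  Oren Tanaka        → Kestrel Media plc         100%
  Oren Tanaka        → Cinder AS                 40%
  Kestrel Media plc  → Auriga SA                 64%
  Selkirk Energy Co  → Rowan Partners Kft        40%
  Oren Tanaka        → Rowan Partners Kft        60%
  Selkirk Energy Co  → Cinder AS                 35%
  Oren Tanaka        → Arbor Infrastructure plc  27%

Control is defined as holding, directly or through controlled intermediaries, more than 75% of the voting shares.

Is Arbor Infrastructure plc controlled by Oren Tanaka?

No

Oren holds 100% of Selkirk, so Oren controls Selkirk.
Oren holds 100% of Kestrel, so Oren controls Kestrel.
Oren and Selkirk together hold 60% + 40% = 100% of Rowan, so Oren controls Rowan.
Kestrel and Selkirk together hold 64% + 36% = 100% of Auriga, so Oren controls Auriga.
In Arbor, Oren's side holds only 27%, not > 75%.
So Oren does not control Arbor.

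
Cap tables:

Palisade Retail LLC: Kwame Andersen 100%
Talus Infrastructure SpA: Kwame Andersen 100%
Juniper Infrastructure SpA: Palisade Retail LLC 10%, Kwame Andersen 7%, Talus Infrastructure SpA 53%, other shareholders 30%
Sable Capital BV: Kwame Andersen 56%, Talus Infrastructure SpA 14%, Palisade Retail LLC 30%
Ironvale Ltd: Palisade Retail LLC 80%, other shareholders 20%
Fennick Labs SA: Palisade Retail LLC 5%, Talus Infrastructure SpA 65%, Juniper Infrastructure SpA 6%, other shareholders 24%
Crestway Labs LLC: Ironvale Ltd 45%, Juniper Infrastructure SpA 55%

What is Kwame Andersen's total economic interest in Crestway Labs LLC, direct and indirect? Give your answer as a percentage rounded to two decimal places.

74.50%

Kwame reaches Crestway along 4 paths.
Via Palisade → Ironvale: 100% × 80% × 45% = 36%.
Via Palisade → Juniper: 100% × 10% × 55% = 5.5%.
Via Juniper: 7% × 55% = 3.85%.
Via Talus → Juniper: 100% × 53% × 55% = 29.15%.
Total: 36% + 5.5% + 3.85% + 29.15% = 74.5%.
Rounded: 74.50%.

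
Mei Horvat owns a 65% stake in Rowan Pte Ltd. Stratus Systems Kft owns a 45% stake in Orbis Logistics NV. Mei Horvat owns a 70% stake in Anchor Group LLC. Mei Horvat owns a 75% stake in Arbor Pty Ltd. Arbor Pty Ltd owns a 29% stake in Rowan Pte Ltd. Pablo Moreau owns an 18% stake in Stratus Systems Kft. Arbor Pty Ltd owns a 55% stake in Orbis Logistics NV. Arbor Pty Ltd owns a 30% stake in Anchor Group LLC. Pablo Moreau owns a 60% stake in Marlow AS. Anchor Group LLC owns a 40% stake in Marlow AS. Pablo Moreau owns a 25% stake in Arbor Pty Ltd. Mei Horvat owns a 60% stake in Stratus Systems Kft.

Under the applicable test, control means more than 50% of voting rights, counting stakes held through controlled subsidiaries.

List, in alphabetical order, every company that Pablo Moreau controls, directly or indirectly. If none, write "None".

Marlow AS

Pablo holds 60% of Marlow, so Pablo controls Marlow.
No other company's threshold is met.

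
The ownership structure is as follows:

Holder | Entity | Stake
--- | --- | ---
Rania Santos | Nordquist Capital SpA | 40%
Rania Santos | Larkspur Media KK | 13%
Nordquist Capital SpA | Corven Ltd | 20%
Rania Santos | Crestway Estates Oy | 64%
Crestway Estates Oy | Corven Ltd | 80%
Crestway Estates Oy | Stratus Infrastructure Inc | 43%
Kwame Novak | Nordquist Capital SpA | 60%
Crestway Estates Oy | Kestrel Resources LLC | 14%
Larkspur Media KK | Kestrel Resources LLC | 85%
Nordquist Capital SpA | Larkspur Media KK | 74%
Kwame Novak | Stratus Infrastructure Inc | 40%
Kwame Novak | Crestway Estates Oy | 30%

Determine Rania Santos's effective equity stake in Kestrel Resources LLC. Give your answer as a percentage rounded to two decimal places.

45.17%

Rania reaches Kestrel along 3 paths.
Via Nordquist → Larkspur: 40% × 74% × 85% = 25.16%.
Via Larkspur: 13% × 85% = 11.05%.
Via Crestway: 64% × 14% = 8.96%.
Total: 25.16% + 11.05% + 8.96% = 45.17%.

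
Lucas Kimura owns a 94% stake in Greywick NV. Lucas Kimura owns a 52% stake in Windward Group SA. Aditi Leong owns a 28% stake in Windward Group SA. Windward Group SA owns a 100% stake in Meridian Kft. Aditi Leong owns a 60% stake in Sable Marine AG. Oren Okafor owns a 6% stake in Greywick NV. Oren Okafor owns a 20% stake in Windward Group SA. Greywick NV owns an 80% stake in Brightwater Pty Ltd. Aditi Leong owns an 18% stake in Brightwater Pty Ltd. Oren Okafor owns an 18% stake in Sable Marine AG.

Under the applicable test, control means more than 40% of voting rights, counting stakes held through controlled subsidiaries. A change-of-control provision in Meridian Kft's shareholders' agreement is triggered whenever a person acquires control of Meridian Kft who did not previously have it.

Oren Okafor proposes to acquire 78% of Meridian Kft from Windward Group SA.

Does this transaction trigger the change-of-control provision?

Yes

The purchase adds only to Oren's holdings (Windward's stake shrinks), so Oren is the only person who could newly come to control Meridian.
Oren's largest direct stake is 20% in Windward, which does not meet the threshold, so Oren controls no company.
Neither Oren nor any entity Oren controls holds any voting interest in Meridian.
So before the transaction, Oren does not control Meridian.
After the purchase, Oren holds 78% of Meridian directly, and Windward's stake falls to 22%.
Oren holds 78% of Meridian, so Oren controls Meridian.
Oren did not control Meridian before and does after, so the clause is triggered.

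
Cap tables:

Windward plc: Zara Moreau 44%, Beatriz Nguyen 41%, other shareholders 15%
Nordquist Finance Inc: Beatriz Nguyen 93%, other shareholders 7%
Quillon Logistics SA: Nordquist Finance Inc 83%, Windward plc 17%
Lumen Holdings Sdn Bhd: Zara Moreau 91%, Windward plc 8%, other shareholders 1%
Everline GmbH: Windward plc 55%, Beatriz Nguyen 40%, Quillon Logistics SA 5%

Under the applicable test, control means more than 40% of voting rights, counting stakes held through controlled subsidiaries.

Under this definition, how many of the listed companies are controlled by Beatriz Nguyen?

4

Beatriz holds 41% of Windward, so Beatriz controls Windward.
Beatriz holds 93% of Nordquist, so Beatriz controls Nordquist.
Nordquist and Windward together hold 83% + 17% = 100% of Quillon, so Beatriz controls Quillon.
Windward and Beatriz and Quillon together hold 55% + 40% + 5% = 100% of Everline, so Beatriz controls Everline.
No other company's threshold is met.
Beatriz controls 4 companies.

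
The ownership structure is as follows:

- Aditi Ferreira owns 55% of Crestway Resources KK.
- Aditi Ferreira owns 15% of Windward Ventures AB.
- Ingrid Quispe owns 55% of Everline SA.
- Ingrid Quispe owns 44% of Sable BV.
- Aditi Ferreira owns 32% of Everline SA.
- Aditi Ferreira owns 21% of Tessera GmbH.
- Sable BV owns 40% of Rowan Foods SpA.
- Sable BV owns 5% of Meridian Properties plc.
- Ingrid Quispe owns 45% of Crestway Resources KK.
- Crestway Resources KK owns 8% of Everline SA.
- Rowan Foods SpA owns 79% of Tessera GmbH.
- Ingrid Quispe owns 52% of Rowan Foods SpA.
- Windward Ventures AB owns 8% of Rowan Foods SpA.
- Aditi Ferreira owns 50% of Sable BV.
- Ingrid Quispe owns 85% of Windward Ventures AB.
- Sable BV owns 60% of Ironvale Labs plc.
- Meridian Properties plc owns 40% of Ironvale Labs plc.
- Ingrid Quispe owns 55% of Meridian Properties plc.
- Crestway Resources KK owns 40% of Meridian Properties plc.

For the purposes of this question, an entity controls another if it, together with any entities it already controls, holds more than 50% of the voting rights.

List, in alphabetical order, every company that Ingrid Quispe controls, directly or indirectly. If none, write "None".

Ingrid holds 85% of Windward, so Ingrid controls Windward.
Ingrid holds 55% of Everline, so Ingrid controls Everline.
Ingrid holds 55% of Meridian, so Ingrid controls Meridian.
Ingrid and Windward together hold 52% + 8% = 60% of Rowan, so Ingrid controls Rowan.
Rowan holds 79% of Tessera, so Ingrid controls Tessera.
No other company's threshold is met.

Everline SA, Meridian Properties plc, Rowan Foods SpA, Tessera GmbH, Windward Ventures AB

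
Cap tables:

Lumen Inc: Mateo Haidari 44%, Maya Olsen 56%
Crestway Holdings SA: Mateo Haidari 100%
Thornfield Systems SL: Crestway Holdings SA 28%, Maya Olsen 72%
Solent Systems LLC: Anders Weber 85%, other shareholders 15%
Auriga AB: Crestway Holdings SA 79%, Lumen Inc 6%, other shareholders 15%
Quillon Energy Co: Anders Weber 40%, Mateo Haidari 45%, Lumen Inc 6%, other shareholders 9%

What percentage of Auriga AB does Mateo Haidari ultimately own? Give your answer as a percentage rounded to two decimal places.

81.64%

Mateo reaches Auriga along 2 paths.
Via Crestway: 100% × 79% = 79%.
Via Lumen: 44% × 6% = 2.64%.
Total: 79% + 2.64% = 81.64%.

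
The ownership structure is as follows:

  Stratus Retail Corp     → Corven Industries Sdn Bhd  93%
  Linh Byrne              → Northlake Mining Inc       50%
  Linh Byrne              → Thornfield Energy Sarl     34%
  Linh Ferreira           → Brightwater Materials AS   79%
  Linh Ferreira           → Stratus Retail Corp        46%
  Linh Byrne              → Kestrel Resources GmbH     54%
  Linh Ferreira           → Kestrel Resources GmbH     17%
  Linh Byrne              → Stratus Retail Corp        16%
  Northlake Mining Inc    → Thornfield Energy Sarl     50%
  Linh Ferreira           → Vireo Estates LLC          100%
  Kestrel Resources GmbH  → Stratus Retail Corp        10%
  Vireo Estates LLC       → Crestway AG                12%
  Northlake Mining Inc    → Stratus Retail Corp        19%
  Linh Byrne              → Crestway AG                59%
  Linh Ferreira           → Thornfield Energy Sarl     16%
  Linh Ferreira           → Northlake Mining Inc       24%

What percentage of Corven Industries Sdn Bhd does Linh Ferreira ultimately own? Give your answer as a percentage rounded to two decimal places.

48.60%

Linh Ferreira reaches Corven along 3 paths.
Via Kestrel → Stratus: 17% × 10% × 93% = 1.581%.
Via Stratus: 46% × 93% = 42.78%.
Via Northlake → Stratus: 24% × 19% × 93% = 4.2408%.
Total: 1.581% + 42.78% + 4.2408% = 48.6018%.
Rounded: 48.60%.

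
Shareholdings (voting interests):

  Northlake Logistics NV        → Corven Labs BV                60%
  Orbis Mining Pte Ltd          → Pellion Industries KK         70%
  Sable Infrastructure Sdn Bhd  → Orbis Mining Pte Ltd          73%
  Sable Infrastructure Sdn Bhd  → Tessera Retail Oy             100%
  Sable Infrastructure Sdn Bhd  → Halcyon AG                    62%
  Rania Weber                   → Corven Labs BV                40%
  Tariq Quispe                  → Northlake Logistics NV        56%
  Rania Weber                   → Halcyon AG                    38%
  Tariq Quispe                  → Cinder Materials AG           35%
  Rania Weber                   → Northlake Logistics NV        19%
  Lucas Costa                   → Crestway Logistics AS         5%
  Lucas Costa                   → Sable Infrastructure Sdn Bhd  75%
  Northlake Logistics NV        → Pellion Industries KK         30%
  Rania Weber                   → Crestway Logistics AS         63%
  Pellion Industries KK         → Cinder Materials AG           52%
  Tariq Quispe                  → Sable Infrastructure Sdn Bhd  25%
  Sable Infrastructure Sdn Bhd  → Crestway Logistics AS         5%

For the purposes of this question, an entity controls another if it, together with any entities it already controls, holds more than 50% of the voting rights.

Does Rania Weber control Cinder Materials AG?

No

Rania holds 63% of Crestway, so Rania controls Crestway.
Neither Rania nor any entity Rania controls holds any voting interest in Cinder.
So Rania does not control Cinder.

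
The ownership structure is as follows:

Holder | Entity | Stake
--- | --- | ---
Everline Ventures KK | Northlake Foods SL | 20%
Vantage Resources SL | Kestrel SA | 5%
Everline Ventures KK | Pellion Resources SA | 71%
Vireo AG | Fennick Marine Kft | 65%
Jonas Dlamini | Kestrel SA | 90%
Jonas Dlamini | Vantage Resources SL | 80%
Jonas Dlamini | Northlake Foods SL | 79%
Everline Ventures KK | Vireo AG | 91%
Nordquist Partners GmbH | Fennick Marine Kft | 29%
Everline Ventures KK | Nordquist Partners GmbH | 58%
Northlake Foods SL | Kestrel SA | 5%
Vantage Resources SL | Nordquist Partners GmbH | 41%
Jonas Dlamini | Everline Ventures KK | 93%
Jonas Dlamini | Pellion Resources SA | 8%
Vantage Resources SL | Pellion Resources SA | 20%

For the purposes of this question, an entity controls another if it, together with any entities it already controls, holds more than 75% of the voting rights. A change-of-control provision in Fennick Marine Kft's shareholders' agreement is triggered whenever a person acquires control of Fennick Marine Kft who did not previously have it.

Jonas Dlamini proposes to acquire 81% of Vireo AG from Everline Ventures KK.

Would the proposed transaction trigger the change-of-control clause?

No

The purchase adds only to Jonas's holdings (Everline's stake shrinks), so Jonas is the only person who could newly come to control Fennick.
Jonas holds 93% of Everline, so Jonas controls Everline.
Everline holds 91% of Vireo, so Jonas controls Vireo.
Jonas holds 80% of Vantage, so Jonas controls Vantage.
Everline and Vantage together hold 58% + 41% = 99% of Nordquist, so Jonas controls Nordquist.
Nordquist and Vireo together hold 29% + 65% = 94% of Fennick, so Jonas controls Fennick.
So Jonas already controls Fennick before the transaction.
After the purchase, Jonas holds 81% of Vireo directly, and Everline's stake falls to 10%.
Jonas controlled Fennick already, so this is not a new person acquiring control; every other person's position is unchanged or reduced.
No new person acquires control, so the clause is not triggered.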